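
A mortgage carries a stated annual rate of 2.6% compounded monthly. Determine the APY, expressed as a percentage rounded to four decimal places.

2.6312%

EAR = (1 + 0.026/12)^12 − 1.
= (1 + 0.002167)^12 − 1 = 1.026312 − 1 = 2.6312%.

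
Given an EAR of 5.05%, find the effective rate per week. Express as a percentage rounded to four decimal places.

The per-week rate i satisfies (1 + i)^52 = 1 + 0.0505.
i = 1.0505^(1/52) − 1 = 0.0009479 = 0.0948%.

0.0948%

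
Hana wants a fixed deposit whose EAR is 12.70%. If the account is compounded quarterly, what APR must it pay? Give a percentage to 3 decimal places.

(1 + r/4)^4 − 1 = 0.1270, so 1 + r/4 = 1.1270^(1/4).
r/4 = 0.030341, so r = 0.121364 = 12.136%.

12.136%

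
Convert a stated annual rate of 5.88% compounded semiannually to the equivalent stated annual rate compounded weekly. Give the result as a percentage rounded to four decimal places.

5.7985%

EAR = (1 + 0.0588/2)^2 − 1 = 0.059664.
Solve (1 + r/52)^52 = 1.059664: r/52 = 1.059664^(1/52) − 1 = 0.001115, so r = 0.057985 = 5.7985%.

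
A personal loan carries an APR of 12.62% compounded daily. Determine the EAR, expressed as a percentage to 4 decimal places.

13.4484%

EAR = (1 + 0.1262/365)^365 − 1.
= (1 + 0.000346)^365 − 1 = 1.134484 − 1 = 13.4484%.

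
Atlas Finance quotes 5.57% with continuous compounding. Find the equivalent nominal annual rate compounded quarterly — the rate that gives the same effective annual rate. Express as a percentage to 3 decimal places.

5.609%

EAR under continuous compounding: e^0.0557 − 1 = 0.057280.
Solve (1 + r/4)^4 = 1.057280: r/4 = 1.057280^(1/4) − 1 = 0.014022, so r = 0.056090 = 5.609%.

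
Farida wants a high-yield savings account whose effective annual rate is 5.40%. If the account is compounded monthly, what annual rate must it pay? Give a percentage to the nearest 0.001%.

5.271%

(1 + r/12)^12 − 1 = 0.0540, so 1 + r/12 = 1.0540^(1/12).
r/12 = 0.004392, so r = 0.052708 = 5.271%.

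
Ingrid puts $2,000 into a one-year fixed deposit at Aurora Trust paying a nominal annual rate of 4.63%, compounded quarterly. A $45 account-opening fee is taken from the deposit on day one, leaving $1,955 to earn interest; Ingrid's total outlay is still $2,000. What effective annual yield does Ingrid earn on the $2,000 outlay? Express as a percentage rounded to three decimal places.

Value after one year: 1,955 × (1 + 0.0463/4)^4 = 1,955 × 1.047110 = $2,047.10.
Effective yield on the $2,000 outlay: 2,047.10 / 2,000 − 1 = 0.023550 = 2.355%.

2.355%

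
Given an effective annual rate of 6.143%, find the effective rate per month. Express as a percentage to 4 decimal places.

0.4980%

The per-month rate i satisfies (1 + i)^12 = 1 + 0.06143.
i = 1.06143^(1/12) − 1 = 0.0049804 = 0.4980%.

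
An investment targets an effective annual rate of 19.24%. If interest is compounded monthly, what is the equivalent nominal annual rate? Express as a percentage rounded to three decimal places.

17.726%

(1 + r/12)^12 − 1 = 0.1924, so 1 + r/12 = 1.1924^(1/12).
r/12 = 0.014772, so r = 0.177265 = 17.726%.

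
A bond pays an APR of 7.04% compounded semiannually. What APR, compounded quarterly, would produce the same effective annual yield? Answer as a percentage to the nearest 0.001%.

6.979%

EAR = (1 + 0.0704/2)^2 − 1 = 0.071639.
Solve (1 + r/4)^4 = 1.071639: r/4 = 1.071639^(1/4) − 1 = 0.017448, so r = 0.069791 = 6.979%.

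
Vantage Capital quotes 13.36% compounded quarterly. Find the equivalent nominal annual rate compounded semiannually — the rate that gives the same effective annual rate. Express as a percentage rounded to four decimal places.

EAR = (1 + 0.1336/4)^4 − 1 = 0.140444.
Solve (1 + r/2)^2 = 1.140444: r/2 = 1.140444^(1/2) − 1 = 0.067916, so r = 0.135831 = 13.5831%.

13.5831%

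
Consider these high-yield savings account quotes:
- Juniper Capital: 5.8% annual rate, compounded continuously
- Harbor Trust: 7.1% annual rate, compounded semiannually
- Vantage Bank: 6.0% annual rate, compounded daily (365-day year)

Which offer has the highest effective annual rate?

Harbor Trust

Juniper Capital: e^0.058 − 1 = 5.971%
Harbor Trust: (1 + 0.071/2)^2 − 1 = 7.226%
Vantage Bank: (1 + 0.060/365)^365 − 1 = 6.183%
The highest effective annual rate is Harbor Trust at 7.226%.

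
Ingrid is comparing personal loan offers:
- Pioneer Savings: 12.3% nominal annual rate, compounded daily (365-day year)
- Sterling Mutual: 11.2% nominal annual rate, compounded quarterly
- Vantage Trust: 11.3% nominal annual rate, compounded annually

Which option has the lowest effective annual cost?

Vantage Trust

Pioneer Savings: (1 + 0.123/365)^365 − 1 = 13.086%
Sterling Mutual: (1 + 0.112/4)^4 − 1 = 11.679%
Vantage Trust: compounded annually, EAR = 11.300%
The lowest effective annual rate is Vantage Trust at 11.300%.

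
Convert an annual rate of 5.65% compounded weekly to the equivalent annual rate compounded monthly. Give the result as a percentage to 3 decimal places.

5.660%

EAR = (1 + 0.0565/52)^52 − 1 = 0.058094.
Solve (1 + r/12)^12 = 1.058094: r/12 = 1.058094^(1/12) − 1 = 0.004717, so r = 0.056602 = 5.660%.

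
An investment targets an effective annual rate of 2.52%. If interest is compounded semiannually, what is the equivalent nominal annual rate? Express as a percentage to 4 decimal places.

2.5043%

(1 + r/2)^2 − 1 = 0.0252, so 1 + r/2 = 1.0252^(1/2).
r/2 = 0.012522, so r = 0.025043 = 2.5043%.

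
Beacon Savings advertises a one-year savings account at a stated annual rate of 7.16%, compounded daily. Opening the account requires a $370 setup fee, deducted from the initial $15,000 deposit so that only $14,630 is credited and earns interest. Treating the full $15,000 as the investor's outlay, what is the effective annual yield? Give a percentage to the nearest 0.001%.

4.772%

Value after one year: 14,630 × (1 + 0.0716/365)^365 = 14,630 × 1.074218 = $15,715.81.
Effective yield on the $15,000 outlay: 15,715.81 / 15,000 − 1 = 0.047721 = 4.772%.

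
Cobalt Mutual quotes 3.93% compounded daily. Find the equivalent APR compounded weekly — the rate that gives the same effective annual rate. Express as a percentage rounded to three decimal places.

3.931%

EAR = (1 + 0.0393/365)^365 − 1 = 0.040080.
Solve (1 + r/52)^52 = 1.040080: r/52 = 1.040080^(1/52) − 1 = 0.000756, so r = 0.039313 = 3.931%.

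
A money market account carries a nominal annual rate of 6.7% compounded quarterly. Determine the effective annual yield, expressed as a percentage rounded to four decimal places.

EAR = (1 + 0.067/4)^4 − 1.
= (1 + 0.016750)^4 − 1 = 1.068702 − 1 = 6.8702%.

6.8702%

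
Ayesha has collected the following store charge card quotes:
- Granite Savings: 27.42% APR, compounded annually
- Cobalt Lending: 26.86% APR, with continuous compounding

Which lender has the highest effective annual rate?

Granite Savings: compounded annually, EAR = 27.420%
Cobalt Lending: e^0.2686 − 1 = 30.813%
The highest effective annual rate is Cobalt Lending at 30.813%.

Cobalt Lending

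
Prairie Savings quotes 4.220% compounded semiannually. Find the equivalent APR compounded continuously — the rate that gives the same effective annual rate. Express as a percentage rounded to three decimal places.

EAR = (1 + 0.04220/2)^2 − 1 = 0.042645.
Equivalent continuous rate: r = ln(1 + 0.042645) = 0.041761 = 4.176%.

4.176%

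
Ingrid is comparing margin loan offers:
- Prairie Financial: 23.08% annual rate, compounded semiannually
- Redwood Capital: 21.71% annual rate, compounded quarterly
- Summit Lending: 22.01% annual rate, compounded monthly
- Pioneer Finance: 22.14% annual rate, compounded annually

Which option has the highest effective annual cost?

Prairie Financial

Prairie Financial: (1 + 0.2308/2)^2 − 1 = 24.412%
Redwood Capital: (1 + 0.2171/4)^4 − 1 = 23.542%
Summit Lending: (1 + 0.2201/12)^12 − 1 = 24.372%
Pioneer Finance: compounded annually, EAR = 22.140%
The highest effective annual rate is Prairie Financial at 24.412%.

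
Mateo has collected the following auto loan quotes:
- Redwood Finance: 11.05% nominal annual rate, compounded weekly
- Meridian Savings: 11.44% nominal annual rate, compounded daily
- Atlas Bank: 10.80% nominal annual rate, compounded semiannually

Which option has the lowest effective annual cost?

Redwood Finance: (1 + 0.1105/52)^52 − 1 = 11.671%
Meridian Savings: (1 + 0.1144/365)^365 − 1 = 12.118%
Atlas Bank: (1 + 0.1080/2)^2 − 1 = 11.092%
The lowest effective annual rate is Atlas Bank at 11.092%.

Atlas Bank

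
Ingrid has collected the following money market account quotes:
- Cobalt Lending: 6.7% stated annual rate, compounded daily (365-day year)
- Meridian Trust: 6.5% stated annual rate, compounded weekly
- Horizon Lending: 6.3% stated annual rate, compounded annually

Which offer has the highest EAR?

Cobalt Lending: (1 + 0.067/365)^365 − 1 = 6.929%
Meridian Trust: (1 + 0.065/52)^52 − 1 = 6.712%
Horizon Lending: compounded annually, EAR = 6.300%
The highest effective annual rate is Cobalt Lending at 6.929%.

Cobalt Lending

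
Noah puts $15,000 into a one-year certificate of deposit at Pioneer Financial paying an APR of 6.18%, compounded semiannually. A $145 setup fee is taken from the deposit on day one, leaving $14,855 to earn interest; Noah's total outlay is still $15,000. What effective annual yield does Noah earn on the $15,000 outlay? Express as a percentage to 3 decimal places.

5.248%

Value after one year: 14,855 × (1 + 0.0618/2)^2 = 14,855 × 1.062755 = $15,787.22.
Effective yield on the $15,000 outlay: 15,787.22 / 15,000 − 1 = 0.052482 = 5.248%.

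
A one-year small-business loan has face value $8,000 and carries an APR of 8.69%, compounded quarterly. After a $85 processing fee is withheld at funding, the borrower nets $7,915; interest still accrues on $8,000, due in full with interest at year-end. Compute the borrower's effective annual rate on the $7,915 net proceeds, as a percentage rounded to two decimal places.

10.15%

Amount owed after one year: 8,000 × (1 + 0.0869/4)^4 = 8,000 × 1.089773 = $8,718.18.
Effective rate on net proceeds: 8,718.18 / 7,915 − 1 = 0.101476 = 10.15%.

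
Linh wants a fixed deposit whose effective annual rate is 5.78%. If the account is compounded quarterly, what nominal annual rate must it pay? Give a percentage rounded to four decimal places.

5.6588%

(1 + r/4)^4 − 1 = 0.0578, so 1 + r/4 = 1.0578^(1/4).
r/4 = 0.014147, so r = 0.056588 = 5.6588%.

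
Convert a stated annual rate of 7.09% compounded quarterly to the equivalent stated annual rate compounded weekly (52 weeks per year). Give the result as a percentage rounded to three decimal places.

EAR = (1 + 0.0709/4)^4 − 1 = 0.072807.
Solve (1 + r/52)^52 = 1.072807: r/52 = 1.072807^(1/52) − 1 = 0.001352, so r = 0.070326 = 7.033%.

7.033%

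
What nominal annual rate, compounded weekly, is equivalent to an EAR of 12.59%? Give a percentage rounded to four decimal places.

(1 + r/52)^52 − 1 = 0.1259, so 1 + r/52 = 1.1259^(1/52).
r/52 = 0.002283, so r = 0.118718 = 11.8718%.

11.8718%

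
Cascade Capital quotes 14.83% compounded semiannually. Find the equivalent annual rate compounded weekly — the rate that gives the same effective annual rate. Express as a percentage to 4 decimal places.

14.3256%

EAR = (1 + 0.1483/2)^2 − 1 = 0.153798.
Solve (1 + r/52)^52 = 1.153798: r/52 = 1.153798^(1/52) − 1 = 0.002755, so r = 0.143256 = 14.3256%.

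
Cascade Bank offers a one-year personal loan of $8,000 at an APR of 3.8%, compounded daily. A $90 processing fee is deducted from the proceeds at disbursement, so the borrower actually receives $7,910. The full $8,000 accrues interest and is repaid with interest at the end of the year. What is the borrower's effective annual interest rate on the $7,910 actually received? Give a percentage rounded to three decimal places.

5.055%

Amount owed after one year: 8,000 × (1 + 0.038/365)^365 = 8,000 × 1.038729 = $8,309.83.
Effective rate on net proceeds: 8,309.83 / 7,910 − 1 = 0.050548 = 5.055%.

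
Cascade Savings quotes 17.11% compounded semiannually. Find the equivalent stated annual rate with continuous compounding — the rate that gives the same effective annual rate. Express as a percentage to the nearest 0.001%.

16.417%

EAR = (1 + 0.1711/2)^2 − 1 = 0.178419.
Equivalent continuous rate: r = ln(1 + 0.178419) = 0.164174 = 16.417%.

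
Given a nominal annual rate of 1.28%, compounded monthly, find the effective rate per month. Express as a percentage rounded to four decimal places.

With a nominal annual rate compounded monthly, the periodic rate is the nominal rate divided by 12.
i = 0.0128 / 12 = 0.0010667 = 0.1067%.

0.1067%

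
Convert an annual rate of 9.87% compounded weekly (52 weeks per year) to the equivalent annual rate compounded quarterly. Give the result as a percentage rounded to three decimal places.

9.983%

EAR = (1 + 0.0987/52)^52 − 1 = 0.103632.
Solve (1 + r/4)^4 = 1.103632: r/4 = 1.103632^(1/4) − 1 = 0.024958, so r = 0.099832 = 9.983%.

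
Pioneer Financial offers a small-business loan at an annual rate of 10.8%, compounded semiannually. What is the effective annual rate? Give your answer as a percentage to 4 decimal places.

11.0916%

EAR = (1 + 0.108/2)^2 − 1.
= 1.110916 − 1 = 11.0916%.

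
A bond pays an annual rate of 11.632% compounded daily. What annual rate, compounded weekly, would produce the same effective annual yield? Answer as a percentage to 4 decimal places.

11.6432%

EAR = (1 + 0.11632/365)^365 − 1 = 0.123334.
Solve (1 + r/52)^52 = 1.123334: r/52 = 1.123334^(1/52) − 1 = 0.002239, so r = 0.116432 = 11.6432%.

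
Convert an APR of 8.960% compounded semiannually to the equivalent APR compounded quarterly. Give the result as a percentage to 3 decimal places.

EAR = (1 + 0.08960/2)^2 − 1 = 0.091607.
Solve (1 + r/4)^4 = 1.091607: r/4 = 1.091607^(1/4) − 1 = 0.022155, so r = 0.088618 = 8.862%.

8.862%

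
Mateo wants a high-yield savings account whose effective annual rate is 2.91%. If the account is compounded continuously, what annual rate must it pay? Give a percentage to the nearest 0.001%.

Continuous: nominal r satisfies e^r − 1 = 0.0291.
r = ln(1 + 0.0291) = ln(1.0291) = 0.028685 = 2.868%.

2.868%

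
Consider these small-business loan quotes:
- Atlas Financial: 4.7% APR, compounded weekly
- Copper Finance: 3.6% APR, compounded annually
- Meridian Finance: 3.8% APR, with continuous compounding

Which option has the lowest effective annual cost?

Atlas Financial: (1 + 0.047/52)^52 − 1 = 4.810%
Copper Finance: compounded annually, EAR = 3.600%
Meridian Finance: e^0.038 − 1 = 3.873%
The lowest effective annual rate is Copper Finance at 3.600%.

Copper Finance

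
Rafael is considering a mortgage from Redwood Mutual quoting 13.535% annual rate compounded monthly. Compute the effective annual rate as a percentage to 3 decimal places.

EAR = (1 + 0.13535/12)^12 − 1.
= (1 + 0.011279)^12 − 1 = 1.144070 − 1 = 14.407%.

14.407%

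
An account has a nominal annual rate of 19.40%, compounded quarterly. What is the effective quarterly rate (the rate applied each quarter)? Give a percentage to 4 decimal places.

With a nominal annual rate compounded quarterly, the periodic rate is the nominal rate divided by 4.
i = 0.1940 / 4 = 0.0485000 = 4.8500%.

4.8500%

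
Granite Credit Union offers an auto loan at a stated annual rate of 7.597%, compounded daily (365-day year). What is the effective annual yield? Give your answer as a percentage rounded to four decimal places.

EAR = (1 + 0.07597/365)^365 − 1.
= (1 + 0.000208)^365 − 1 = 1.078922 − 1 = 7.8922%.

7.8922%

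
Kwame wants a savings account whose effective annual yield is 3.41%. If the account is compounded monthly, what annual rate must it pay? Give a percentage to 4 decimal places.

3.3578%

(1 + r/12)^12 − 1 = 0.0341, so 1 + r/12 = 1.0341^(1/12).
r/12 = 0.002798, so r = 0.033578 = 3.3578%.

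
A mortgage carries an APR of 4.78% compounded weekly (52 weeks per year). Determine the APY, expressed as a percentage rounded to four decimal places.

4.8938%

EAR = (1 + 0.0478/52)^52 − 1.
= (1 + 0.000919)^52 − 1 = 1.048938 − 1 = 4.8938%.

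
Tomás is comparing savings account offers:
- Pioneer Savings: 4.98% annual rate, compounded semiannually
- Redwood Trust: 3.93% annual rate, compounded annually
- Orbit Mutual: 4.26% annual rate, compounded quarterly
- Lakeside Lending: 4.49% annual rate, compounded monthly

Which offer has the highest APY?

Pioneer Savings

Pioneer Savings: (1 + 0.0498/2)^2 − 1 = 5.042%
Redwood Trust: compounded annually, EAR = 3.930%
Orbit Mutual: (1 + 0.0426/4)^4 − 1 = 4.329%
Lakeside Lending: (1 + 0.0449/12)^12 − 1 = 4.584%
The highest effective annual rate is Pioneer Savings at 5.042%.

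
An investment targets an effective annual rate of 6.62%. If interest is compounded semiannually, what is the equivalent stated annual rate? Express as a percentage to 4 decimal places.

6.5139%

(1 + r/2)^2 − 1 = 0.0662, so 1 + r/2 = 1.0662^(1/2).
r/2 = 0.032570, so r = 0.065139 = 6.5139%.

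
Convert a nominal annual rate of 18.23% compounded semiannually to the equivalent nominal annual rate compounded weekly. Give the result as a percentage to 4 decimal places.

EAR = (1 + 0.1823/2)^2 − 1 = 0.190608.
Solve (1 + r/52)^52 = 1.190608: r/52 = 1.190608^(1/52) − 1 = 0.003361, so r = 0.174757 = 17.4757%.

17.4757%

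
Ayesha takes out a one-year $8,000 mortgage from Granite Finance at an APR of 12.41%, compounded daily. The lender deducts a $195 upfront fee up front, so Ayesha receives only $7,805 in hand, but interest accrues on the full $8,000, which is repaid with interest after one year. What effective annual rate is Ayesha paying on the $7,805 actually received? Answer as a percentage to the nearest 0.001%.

Amount owed after one year: 8,000 × (1 + 0.1241/365)^365 = 8,000 × 1.132105 = $9,056.84.
Effective rate on net proceeds: 9,056.84 / 7,805 − 1 = 0.160390 = 16.039%.

16.039%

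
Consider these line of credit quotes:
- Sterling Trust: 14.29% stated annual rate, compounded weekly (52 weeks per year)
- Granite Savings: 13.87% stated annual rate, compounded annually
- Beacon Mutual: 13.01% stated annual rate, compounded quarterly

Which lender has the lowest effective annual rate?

Beacon Mutual

Sterling Trust: (1 + 0.1429/52)^52 − 1 = 15.339%
Granite Savings: compounded annually, EAR = 13.870%
Beacon Mutual: (1 + 0.1301/4)^4 − 1 = 13.659%
The lowest effective annual rate is Beacon Mutual at 13.659%.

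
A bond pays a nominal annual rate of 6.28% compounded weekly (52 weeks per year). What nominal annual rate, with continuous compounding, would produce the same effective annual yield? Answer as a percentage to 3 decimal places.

6.276%

EAR = (1 + 0.0628/52)^52 − 1 = 0.064774.
Equivalent continuous rate: r = ln(1 + 0.064774) = 0.062762 = 6.276%.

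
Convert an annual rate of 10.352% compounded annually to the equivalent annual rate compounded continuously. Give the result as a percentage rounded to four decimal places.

Compounded annually, EAR = nominal = 0.103520.
Equivalent continuous rate: r = ln(1 + 0.103520) = 0.098505 = 9.8505%.

9.8505%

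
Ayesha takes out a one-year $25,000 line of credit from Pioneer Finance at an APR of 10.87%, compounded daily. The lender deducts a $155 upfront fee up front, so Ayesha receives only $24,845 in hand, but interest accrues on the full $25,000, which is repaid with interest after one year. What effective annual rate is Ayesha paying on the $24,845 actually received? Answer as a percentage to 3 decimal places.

12.176%

Amount owed after one year: 25,000 × (1 + 0.1087/365)^365 = 25,000 × 1.114810 = $27,870.25.
Effective rate on net proceeds: 27,870.25 / 24,845 − 1 = 0.121765 = 12.176%.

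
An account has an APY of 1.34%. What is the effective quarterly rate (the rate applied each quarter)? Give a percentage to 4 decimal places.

0.3333%

The per-quarter rate i satisfies (1 + i)^4 = 1 + 0.0134.
i = 1.0134^(1/4) − 1 = 0.0033333 = 0.3333%.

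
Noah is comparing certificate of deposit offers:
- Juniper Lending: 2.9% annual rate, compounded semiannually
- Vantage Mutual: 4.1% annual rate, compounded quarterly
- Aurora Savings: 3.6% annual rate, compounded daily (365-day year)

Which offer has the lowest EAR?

Juniper Lending: (1 + 0.029/2)^2 − 1 = 2.921%
Vantage Mutual: (1 + 0.041/4)^4 − 1 = 4.163%
Aurora Savings: (1 + 0.036/365)^365 − 1 = 3.665%
The lowest effective annual rate is Juniper Lending at 2.921%.

Juniper Lending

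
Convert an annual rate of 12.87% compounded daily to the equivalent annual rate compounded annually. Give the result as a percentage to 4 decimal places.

EAR = (1 + 0.1287/365)^365 − 1 = 0.137323.
Compounded annually, the equivalent nominal rate is the EAR itself: 13.7323%.

13.7323%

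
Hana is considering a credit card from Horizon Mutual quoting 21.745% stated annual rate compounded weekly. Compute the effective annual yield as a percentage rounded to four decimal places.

24.2340%

EAR = (1 + 0.21745/52)^52 − 1.
= (1 + 0.004182)^52 − 1 = 1.242340 − 1 = 24.2340%.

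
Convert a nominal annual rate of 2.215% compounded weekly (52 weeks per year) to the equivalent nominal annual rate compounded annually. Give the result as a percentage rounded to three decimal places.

2.239%

EAR = (1 + 0.02215/52)^52 − 1 = 0.022392.
Compounded annually, the equivalent nominal rate is the EAR itself: 2.239%.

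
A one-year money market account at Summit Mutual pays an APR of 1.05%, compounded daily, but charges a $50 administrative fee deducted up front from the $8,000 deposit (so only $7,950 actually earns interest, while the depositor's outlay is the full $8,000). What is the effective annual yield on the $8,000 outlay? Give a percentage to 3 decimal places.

Value after one year: 7,950 × (1 + 0.0105/365)^365 = 7,950 × 1.010555 = $8,033.91.
Effective yield on the $8,000 outlay: 8,033.91 / 8,000 − 1 = 0.004239 = 0.424%.

0.424%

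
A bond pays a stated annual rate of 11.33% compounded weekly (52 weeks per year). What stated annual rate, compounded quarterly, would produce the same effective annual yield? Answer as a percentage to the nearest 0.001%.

EAR = (1 + 0.1133/52)^52 − 1 = 0.119830.
Solve (1 + r/4)^4 = 1.119830: r/4 = 1.119830^(1/4) − 1 = 0.028698, so r = 0.114793 = 11.479%.

11.479%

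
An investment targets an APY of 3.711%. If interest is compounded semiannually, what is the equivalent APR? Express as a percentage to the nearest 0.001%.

(1 + r/2)^2 − 1 = 0.03711, so 1 + r/2 = 1.03711^(1/2).
r/2 = 0.018386, so r = 0.036772 = 3.677%.

3.677%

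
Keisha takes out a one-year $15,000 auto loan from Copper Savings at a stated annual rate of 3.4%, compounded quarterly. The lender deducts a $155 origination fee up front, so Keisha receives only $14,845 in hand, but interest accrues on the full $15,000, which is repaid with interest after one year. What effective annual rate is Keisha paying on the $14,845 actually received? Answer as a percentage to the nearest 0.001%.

4.524%

Amount owed after one year: 15,000 × (1 + 0.034/4)^4 = 15,000 × 1.034436 = $15,516.54.
Effective rate on net proceeds: 15,516.54 / 14,845 − 1 = 0.045237 = 4.524%.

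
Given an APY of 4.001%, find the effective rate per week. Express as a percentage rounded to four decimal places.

0.0755%

The per-week rate i satisfies (1 + i)^52 = 1 + 0.04001.
i = 1.04001^(1/52) − 1 = 0.0007547 = 0.0755%.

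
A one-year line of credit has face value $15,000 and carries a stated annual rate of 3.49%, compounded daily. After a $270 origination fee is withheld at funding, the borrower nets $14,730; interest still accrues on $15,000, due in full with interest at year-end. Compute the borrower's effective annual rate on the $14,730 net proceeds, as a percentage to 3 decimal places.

5.450%

Amount owed after one year: 15,000 × (1 + 0.0349/365)^365 = 15,000 × 1.035514 = $15,532.72.
Effective rate on net proceeds: 15,532.72 / 14,730 − 1 = 0.054495 = 5.450%.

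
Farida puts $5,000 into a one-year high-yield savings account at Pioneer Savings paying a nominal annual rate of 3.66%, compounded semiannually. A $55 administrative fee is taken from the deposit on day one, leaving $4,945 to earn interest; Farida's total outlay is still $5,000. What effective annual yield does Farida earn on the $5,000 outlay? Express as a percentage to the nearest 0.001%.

Value after one year: 4,945 × (1 + 0.0366/2)^2 = 4,945 × 1.036935 = $5,127.64.
Effective yield on the $5,000 outlay: 5,127.64 / 5,000 − 1 = 0.025529 = 2.553%.

2.553%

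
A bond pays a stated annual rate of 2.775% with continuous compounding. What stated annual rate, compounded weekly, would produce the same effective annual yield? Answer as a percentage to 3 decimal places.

2.776%

EAR under continuous compounding: e^0.02775 − 1 = 0.028139.
Solve (1 + r/52)^52 = 1.028139: r/52 = 1.028139^(1/52) − 1 = 0.000534, so r = 0.027757 = 2.776%.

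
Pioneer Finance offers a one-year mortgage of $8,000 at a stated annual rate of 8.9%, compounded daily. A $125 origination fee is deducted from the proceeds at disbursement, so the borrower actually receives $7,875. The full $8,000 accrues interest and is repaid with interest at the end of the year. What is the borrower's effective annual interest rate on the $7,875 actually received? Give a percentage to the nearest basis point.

11.04%

Amount owed after one year: 8,000 × (1 + 0.089/365)^365 = 8,000 × 1.093069 = $8,744.55.
Effective rate on net proceeds: 8,744.55 / 7,875 − 1 = 0.110419 = 11.04%.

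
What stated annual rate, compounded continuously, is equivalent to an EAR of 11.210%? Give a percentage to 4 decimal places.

10.6250%

Continuous: nominal r satisfies e^r − 1 = 0.11210.
r = ln(1 + 0.11210) = ln(1.11210) = 0.106250 = 10.6250%.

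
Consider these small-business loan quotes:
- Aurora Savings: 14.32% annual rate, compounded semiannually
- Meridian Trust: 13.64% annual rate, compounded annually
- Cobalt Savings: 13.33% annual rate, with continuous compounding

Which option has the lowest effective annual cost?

Aurora Savings: (1 + 0.1432/2)^2 − 1 = 14.833%
Meridian Trust: compounded annually, EAR = 13.640%
Cobalt Savings: e^0.1333 − 1 = 14.259%
The lowest effective annual rate is Meridian Trust at 13.640%.

Meridian Trust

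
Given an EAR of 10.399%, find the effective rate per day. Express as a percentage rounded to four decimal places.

0.0271%

The per-day rate i satisfies (1 + i)^365 = 1 + 0.10399.
i = 1.10399^(1/365) − 1 = 0.0002711 = 0.0271%.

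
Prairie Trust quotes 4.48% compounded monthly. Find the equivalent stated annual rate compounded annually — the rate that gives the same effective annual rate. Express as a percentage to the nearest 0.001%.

EAR = (1 + 0.0448/12)^12 − 1 = 0.045731.
Compounded annually, the equivalent nominal rate is the EAR itself: 4.573%.

4.573%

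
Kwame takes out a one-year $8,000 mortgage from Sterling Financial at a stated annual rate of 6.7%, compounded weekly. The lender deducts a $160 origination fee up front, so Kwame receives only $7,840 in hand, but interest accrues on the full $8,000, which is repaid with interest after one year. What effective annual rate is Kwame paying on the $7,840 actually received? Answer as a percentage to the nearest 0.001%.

9.107%

Amount owed after one year: 8,000 × (1 + 0.067/52)^52 = 8,000 × 1.069249 = $8,553.99.
Effective rate on net proceeds: 8,553.99 / 7,840 − 1 = 0.091071 = 9.107%.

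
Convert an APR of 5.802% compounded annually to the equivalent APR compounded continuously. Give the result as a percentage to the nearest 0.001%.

5.640%

Compounded annually, EAR = nominal = 0.058020.
Equivalent continuous rate: r = ln(1 + 0.058020) = 0.056399 = 5.640%.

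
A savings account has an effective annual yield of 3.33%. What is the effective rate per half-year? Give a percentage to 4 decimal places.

1.6514%

The per-half-year rate i satisfies (1 + i)^2 = 1 + 0.0333.
i = 1.0333^(1/2) − 1 = 0.0165136 = 1.6514%.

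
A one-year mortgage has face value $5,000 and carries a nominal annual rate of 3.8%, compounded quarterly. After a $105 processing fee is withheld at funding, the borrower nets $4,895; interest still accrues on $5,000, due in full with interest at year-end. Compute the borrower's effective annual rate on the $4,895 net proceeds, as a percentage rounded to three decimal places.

Amount owed after one year: 5,000 × (1 + 0.038/4)^4 = 5,000 × 1.038545 = $5,192.72.
Effective rate on net proceeds: 5,192.72 / 4,895 − 1 = 0.060822 = 6.082%.

6.082%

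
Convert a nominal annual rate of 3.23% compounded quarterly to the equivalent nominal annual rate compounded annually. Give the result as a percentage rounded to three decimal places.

3.269%

EAR = (1 + 0.0323/4)^4 − 1 = 0.032693.
Compounded annually, the equivalent nominal rate is the EAR itself: 3.269%.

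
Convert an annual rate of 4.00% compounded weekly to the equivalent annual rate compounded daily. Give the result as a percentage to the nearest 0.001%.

3.999%

EAR = (1 + 0.0400/52)^52 − 1 = 0.040795.
Solve (1 + r/365)^365 = 1.040795: r/365 = 1.040795^(1/365) − 1 = 0.000110, so r = 0.039987 = 3.999%.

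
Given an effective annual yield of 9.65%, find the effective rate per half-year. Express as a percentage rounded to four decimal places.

4.7139%

The per-half-year rate i satisfies (1 + i)^2 = 1 + 0.0965.
i = 1.0965^(1/2) − 1 = 0.0471390 = 4.7139%.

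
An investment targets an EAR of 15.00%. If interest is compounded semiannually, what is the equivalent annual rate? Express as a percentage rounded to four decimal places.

14.4761%

(1 + r/2)^2 − 1 = 0.1500, so 1 + r/2 = 1.1500^(1/2).
r/2 = 0.072381, so r = 0.144761 = 14.4761%.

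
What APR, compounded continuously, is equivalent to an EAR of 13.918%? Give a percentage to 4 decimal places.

13.0309%

Continuous: nominal r satisfies e^r − 1 = 0.13918.
r = ln(1 + 0.13918) = ln(1.13918) = 0.130309 = 13.0309%.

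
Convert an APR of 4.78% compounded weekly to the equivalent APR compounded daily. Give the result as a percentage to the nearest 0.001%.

EAR = (1 + 0.0478/52)^52 − 1 = 0.048938.
Solve (1 + r/365)^365 = 1.048938: r/365 = 1.048938^(1/365) − 1 = 0.000131, so r = 0.047781 = 4.778%.

4.778%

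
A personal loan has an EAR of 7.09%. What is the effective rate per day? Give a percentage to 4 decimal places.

The per-day rate i satisfies (1 + i)^365 = 1 + 0.0709.
i = 1.0709^(1/365) − 1 = 0.0001877 = 0.0188%.

0.0188%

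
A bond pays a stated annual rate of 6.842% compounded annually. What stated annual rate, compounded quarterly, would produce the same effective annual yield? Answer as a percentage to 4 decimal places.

Compounded annually, EAR = nominal = 0.068420.
Solve (1 + r/4)^4 = 1.068420: r/4 = 1.068420^(1/4) − 1 = 0.016683, so r = 0.066731 = 6.6731%.

6.6731%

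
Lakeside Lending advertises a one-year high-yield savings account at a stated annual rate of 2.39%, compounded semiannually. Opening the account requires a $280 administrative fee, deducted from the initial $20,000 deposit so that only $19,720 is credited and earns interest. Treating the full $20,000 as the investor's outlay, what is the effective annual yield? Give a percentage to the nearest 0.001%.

0.971%

Value after one year: 19,720 × (1 + 0.0239/2)^2 = 19,720 × 1.024043 = $20,194.12.
Effective yield on the $20,000 outlay: 20,194.12 / 20,000 − 1 = 0.009706 = 0.971%.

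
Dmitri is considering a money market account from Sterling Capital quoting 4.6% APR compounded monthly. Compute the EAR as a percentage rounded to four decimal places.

4.6982%

EAR = (1 + 0.046/12)^12 − 1.
= 1.046982 − 1 = 4.6982%.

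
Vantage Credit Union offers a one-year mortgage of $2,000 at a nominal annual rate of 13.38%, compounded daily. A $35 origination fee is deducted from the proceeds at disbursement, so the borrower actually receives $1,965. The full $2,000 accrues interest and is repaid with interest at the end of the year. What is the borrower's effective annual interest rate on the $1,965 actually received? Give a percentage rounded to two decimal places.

16.35%

Amount owed after one year: 2,000 × (1 + 0.1338/365)^365 = 2,000 × 1.143136 = $2,286.27.
Effective rate on net proceeds: 2,286.27 / 1,965 − 1 = 0.163497 = 16.35%.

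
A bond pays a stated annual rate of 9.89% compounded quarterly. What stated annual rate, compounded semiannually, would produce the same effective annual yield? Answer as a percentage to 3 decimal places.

EAR = (1 + 0.0989/4)^4 − 1 = 0.102629.
Solve (1 + r/2)^2 = 1.102629: r/2 = 1.102629^(1/2) − 1 = 0.050061, so r = 0.100123 = 10.012%.

10.012%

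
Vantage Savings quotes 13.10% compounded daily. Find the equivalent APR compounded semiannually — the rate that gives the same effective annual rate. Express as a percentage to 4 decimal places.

13.5360%

EAR = (1 + 0.1310/365)^365 − 1 = 0.139941.
Solve (1 + r/2)^2 = 1.139941: r/2 = 1.139941^(1/2) − 1 = 0.067680, so r = 0.135360 = 13.5360%.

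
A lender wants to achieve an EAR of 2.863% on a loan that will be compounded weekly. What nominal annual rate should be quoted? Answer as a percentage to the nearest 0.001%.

(1 + r/52)^52 − 1 = 0.02863, so 1 + r/52 = 1.02863^(1/52).
r/52 = 0.000543, so r = 0.028235 = 2.824%.

2.824%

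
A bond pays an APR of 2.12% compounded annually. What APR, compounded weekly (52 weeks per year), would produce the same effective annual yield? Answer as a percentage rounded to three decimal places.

Compounded annually, EAR = nominal = 0.021200.
Solve (1 + r/52)^52 = 1.021200: r/52 = 1.021200^(1/52) − 1 = 0.000404, so r = 0.020983 = 2.098%.

2.098%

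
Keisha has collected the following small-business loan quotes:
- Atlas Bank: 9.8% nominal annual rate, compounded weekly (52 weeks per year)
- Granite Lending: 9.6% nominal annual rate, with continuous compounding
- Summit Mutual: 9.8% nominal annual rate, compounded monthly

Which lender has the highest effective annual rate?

Atlas Bank

Atlas Bank: (1 + 0.098/52)^52 − 1 = 10.286%
Granite Lending: e^0.096 − 1 = 10.076%
Summit Mutual: (1 + 0.098/12)^12 − 1 = 10.252%
The highest effective annual rate is Atlas Bank at 10.286%.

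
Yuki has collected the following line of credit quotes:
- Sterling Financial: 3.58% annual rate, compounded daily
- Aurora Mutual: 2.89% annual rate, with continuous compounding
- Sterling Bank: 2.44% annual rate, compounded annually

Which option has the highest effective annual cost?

Sterling Financial

Sterling Financial: (1 + 0.0358/365)^365 − 1 = 3.645%
Aurora Mutual: e^0.0289 − 1 = 2.932%
Sterling Bank: compounded annually, EAR = 2.440%
The highest effective annual rate is Sterling Financial at 3.645%.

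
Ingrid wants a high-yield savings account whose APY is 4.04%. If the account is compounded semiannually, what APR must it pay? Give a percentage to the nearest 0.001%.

(1 + r/2)^2 − 1 = 0.0404, so 1 + r/2 = 1.0404^(1/2).
r/2 = 0.020000, so r = 0.040000 = 4.000%.

4.000%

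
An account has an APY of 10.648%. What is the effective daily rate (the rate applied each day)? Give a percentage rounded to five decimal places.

0.02773%

The per-day rate i satisfies (1 + i)^365 = 1 + 0.10648.
i = 1.10648^(1/365) − 1 = 0.0002773 = 0.02773%.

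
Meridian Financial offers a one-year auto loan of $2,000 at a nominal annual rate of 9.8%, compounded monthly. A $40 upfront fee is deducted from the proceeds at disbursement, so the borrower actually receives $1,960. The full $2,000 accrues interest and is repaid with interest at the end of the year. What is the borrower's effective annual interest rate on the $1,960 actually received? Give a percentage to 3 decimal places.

Amount owed after one year: 2,000 × (1 + 0.098/12)^12 = 2,000 × 1.102524 = $2,205.05.
Effective rate on net proceeds: 2,205.05 / 1,960 − 1 = 0.125024 = 12.502%.

12.502%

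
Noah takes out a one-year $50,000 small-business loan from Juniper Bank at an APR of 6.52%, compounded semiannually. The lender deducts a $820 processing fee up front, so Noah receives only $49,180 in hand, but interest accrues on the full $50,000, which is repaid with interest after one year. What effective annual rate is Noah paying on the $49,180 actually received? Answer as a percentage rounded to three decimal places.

8.404%

Amount owed after one year: 50,000 × (1 + 0.0652/2)^2 = 50,000 × 1.066263 = $53,313.14.
Effective rate on net proceeds: 53,313.14 / 49,180 − 1 = 0.084041 = 8.404%.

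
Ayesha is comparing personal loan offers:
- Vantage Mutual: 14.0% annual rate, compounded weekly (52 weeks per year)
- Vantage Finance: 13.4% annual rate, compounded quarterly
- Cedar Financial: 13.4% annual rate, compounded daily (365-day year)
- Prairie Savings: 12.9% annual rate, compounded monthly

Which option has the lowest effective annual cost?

Prairie Savings

Vantage Mutual: (1 + 0.140/52)^52 − 1 = 15.006%
Vantage Finance: (1 + 0.134/4)^4 − 1 = 14.089%
Cedar Financial: (1 + 0.134/365)^365 − 1 = 14.336%
Prairie Savings: (1 + 0.129/12)^12 − 1 = 13.691%
The lowest effective annual rate is Prairie Savings at 13.691%.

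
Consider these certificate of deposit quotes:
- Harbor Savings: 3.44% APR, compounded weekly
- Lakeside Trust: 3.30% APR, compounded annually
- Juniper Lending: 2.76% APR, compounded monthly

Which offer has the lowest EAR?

Juniper Lending

Harbor Savings: (1 + 0.0344/52)^52 − 1 = 3.499%
Lakeside Trust: compounded annually, EAR = 3.300%
Juniper Lending: (1 + 0.0276/12)^12 − 1 = 2.795%
The lowest effective annual rate is Juniper Lending at 2.795%.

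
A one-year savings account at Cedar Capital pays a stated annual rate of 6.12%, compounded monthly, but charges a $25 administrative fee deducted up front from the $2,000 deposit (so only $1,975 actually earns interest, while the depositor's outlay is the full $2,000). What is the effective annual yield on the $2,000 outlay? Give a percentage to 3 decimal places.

4.966%

Value after one year: 1,975 × (1 + 0.0612/12)^12 = 1,975 × 1.062946 = $2,099.32.
Effective yield on the $2,000 outlay: 2,099.32 / 2,000 − 1 = 0.049659 = 4.966%.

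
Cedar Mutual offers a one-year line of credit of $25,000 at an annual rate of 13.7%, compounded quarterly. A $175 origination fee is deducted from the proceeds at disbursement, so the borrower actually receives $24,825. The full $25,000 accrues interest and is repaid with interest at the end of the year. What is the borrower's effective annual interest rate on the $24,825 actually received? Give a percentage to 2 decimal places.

Amount owed after one year: 25,000 × (1 + 0.137/4)^4 = 25,000 × 1.144200 = $28,605.01.
Effective rate on net proceeds: 28,605.01 / 24,825 − 1 = 0.152266 = 15.23%.

15.23%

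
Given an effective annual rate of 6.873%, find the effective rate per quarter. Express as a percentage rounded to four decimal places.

The per-quarter rate i satisfies (1 + i)^4 = 1 + 0.06873.
i = 1.06873^(1/4) − 1 = 0.0167566 = 1.6757%.

1.6757%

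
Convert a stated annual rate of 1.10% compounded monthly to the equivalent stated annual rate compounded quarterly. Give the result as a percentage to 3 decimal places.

EAR = (1 + 0.0110/12)^12 − 1 = 0.011056.
Solve (1 + r/4)^4 = 1.011056: r/4 = 1.011056^(1/4) − 1 = 0.002753, so r = 0.011010 = 1.101%.

1.101%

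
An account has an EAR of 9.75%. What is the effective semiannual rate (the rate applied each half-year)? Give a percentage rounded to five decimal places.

The per-half-year rate i satisfies (1 + i)^2 = 1 + 0.0975.
i = 1.0975^(1/2) − 1 = 0.0476163 = 4.76163%.

4.76163%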